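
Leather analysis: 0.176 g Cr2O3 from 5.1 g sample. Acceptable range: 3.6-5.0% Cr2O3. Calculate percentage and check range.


Cr2O3% = 0.176 / 5.1 x 100 = 3.45%
Acceptable range: 3.6 to 5.0%
Within range: No


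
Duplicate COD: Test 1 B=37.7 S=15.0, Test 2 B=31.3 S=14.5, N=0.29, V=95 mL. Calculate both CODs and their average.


COD1 = (37.7 - 15.0) x 0.29 x 8000 / 95 = 554.4 mg/L
COD2 = (31.3 - 14.5) x 0.29 x 8000 / 95 = 410.3 mg/L
Average = (554.4 + 410.3) / 2 = 482.4 mg/L


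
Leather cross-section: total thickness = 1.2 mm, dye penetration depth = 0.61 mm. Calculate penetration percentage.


Penetration% = 0.61 / 1.2 x 100
Penetration = 50.8%


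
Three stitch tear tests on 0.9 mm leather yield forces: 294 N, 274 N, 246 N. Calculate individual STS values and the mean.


STS1 = 294 / 0.9 = 326.7 N/mm
STS2 = 274 / 0.9 = 304.4 N/mm
STS3 = 246 / 0.9 = 273.3 N/mm
Mean = (326.7 + 304.4 + 273.3) / 3 = 301.5 N/mm


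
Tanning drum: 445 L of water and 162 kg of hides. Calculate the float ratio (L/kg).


2.7

Float ratio = water / hide weight
Ratio = 445 / 162 = 2.7


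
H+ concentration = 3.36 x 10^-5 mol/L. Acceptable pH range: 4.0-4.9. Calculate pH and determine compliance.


pH = 4.47
Compliant: Yes

pH = -log10(3.36 x 10^-5) = 4.47
Range: 4.0 to 4.9
Compliant: Yes


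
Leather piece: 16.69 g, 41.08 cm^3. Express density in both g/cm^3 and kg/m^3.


Density = 16.69 / 41.08 = 0.406 g/cm^3
Convert: 0.406 x 1000 = 406 kg/m^3


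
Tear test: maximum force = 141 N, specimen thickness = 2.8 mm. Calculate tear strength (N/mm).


Tear strength = force / thickness
Tear = 141 / 2.8 = 50.4 N/mm


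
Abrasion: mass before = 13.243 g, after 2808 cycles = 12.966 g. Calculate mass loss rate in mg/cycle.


Mass loss = 13.243 - 12.966 = 0.277 g
Rate = 0.277 / 2808 x 1000 = 0.099 mg/cycle


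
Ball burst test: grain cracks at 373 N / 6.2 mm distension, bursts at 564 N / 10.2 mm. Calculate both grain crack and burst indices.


Crack index = 60.2 N/mm
Burst index = 55.3 N/mm


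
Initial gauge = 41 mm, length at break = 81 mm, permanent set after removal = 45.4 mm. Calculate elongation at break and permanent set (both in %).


Elongation at break = 97.6%
Permanent set = 10.7%

Elongation at break = (81 - 41) / 41 x 100 = 97.6%
Permanent set = (45.4 - 41) / 41 x 100 = 10.7%


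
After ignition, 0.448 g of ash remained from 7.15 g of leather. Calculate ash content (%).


Ash% = 0.448 / 7.15 x 100
Ash% = 6.27%


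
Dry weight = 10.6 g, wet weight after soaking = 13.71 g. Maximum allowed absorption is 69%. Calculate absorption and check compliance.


WA = (13.71 - 10.6) / 10.6 x 100 = 29.3%
Maximum allowed: 69%
Compliant: Yes


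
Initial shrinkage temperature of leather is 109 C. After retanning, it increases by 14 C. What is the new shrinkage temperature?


New Ts = 109 + 14 = 123 C


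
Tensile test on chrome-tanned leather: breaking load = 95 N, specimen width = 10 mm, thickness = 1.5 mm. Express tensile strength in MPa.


Cross-section = 10 x 1.5 = 15.0 mm^2
TS = 95 / 15.0 = 6.33 MPa
(1 N/mm^2 = 1 MPa)


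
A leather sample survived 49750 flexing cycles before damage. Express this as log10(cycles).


log10(49750) = 4.70


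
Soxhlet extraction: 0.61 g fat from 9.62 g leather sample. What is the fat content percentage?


6.3%


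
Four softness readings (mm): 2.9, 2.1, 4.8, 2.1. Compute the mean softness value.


Sum = 2.9 + 2.1 + 4.8 + 2.1
Mean = 11.9 / 4 = 2.98 mm


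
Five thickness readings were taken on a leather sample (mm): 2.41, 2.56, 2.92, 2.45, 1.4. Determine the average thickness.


2.35 mm

Sum = 2.41 + 2.56 + 2.92 + 2.45 + 1.4 = 11.74
Average = 11.74 / 5 = 2.35 mm


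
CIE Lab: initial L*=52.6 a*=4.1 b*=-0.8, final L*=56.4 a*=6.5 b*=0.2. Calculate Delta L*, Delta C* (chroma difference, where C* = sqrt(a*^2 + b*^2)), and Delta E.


Delta L* = 56.4 - 52.6 = 3.8
C1* = sqrt((4.1)^2 + (-0.8)^2) = 4.177
C2* = sqrt((6.5)^2 + (0.2)^2) = 6.503
Delta C* = 6.503 - 4.177 = 2.33
Delta E = sqrt((3.8)^2 + (2.4)^2 + (1.0)^2) = 4.60


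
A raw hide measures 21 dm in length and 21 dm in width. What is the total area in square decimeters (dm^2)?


441 dm^2

Area = length x width
Area = 21 x 21 = 441 dm^2


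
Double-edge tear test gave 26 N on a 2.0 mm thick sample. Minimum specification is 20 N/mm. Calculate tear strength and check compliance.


Tear strength = 13.0 N/mm
Compliant: No

Tear strength = 26 / 2.0 = 13.0 N/mm
Required minimum = 20 N/mm
Compliant: No


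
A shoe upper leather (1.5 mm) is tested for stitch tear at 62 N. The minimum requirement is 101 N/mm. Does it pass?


STS = 41.3 N/mm
Passes: No


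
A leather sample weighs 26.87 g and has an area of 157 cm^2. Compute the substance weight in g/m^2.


Substance weight = mass / area x 10000
SW = 26.87 / 157 x 10000
SW = 1711.5 g/m^2


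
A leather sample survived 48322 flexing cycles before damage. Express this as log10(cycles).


4.68


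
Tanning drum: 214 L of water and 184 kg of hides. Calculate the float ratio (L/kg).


1.2

Float ratio = water / hide weight
Ratio = 214 / 184 = 1.2


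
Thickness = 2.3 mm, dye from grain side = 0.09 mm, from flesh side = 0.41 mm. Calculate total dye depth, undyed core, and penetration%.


Total dyed = 0.09 + 0.41 = 0.50 mm
Undyed core = 2.3 - 0.50 = 1.80 mm
Penetration = 0.50 / 2.3 x 100 = 21.7%


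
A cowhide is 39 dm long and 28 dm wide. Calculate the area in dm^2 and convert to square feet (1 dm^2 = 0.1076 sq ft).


1092 dm^2
117.50 sq ft

Area = 39 x 28 = 1092 dm^2
Conversion: 1092 x 0.1076 = 117.50 sq ft


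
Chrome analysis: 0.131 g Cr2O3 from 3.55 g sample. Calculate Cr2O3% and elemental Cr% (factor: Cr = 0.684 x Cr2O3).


Cr2O3% = 0.131 / 3.55 x 100 = 3.69%
Cr% = 3.69 x 0.684 = 2.52%


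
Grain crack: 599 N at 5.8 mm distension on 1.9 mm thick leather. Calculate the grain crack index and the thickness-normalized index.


Crack index = 599 / 5.8 = 103.3 N/mm
Normalized = 103.3 / 1.9 = 54.4 N/mm per mm


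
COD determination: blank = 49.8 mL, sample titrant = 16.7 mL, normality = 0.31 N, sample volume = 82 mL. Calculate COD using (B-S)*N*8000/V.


1001.1 mg/L

COD = (49.8 - 16.7) x 0.31 x 8000 / 82
COD = 33.1 x 0.31 x 8000 / 82
COD = 1001.1 mg/L


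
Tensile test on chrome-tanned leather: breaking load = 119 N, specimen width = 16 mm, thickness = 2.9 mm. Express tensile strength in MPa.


2.56 MPa


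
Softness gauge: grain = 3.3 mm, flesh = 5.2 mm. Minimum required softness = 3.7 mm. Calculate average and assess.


Average = (3.3 + 5.2) / 2 = 4.25 mm
Minimum = 3.7 mm
Meets requirement: Yes


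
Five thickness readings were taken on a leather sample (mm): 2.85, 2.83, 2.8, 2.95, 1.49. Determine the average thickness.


Sum = 2.85 + 2.83 + 2.8 + 2.95 + 1.49 = 12.92
Average = 12.92 / 5 = 2.58 mm


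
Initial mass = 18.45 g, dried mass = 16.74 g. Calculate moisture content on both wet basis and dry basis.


Wet basis = 9.3%
Dry basis = 10.2%


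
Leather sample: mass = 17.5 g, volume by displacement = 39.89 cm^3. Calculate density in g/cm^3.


Density = mass / volume
Density = 17.5 / 39.89 = 0.439 g/cm^3


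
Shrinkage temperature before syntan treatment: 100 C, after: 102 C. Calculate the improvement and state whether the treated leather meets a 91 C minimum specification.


Improvement = 102 - 100 = 2 C
Spec check: 102 C >= 91 C? Yes


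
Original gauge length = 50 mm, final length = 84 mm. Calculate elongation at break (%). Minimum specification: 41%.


Extension = 84 - 50 = 34 mm
Elongation = 34 / 50 x 100 = 68.0%
Minimum required: 41%
Meets specification: Yes


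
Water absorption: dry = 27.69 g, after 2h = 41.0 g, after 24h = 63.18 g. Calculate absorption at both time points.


2h absorption = 48.1%
24h absorption = 128.2%

WA (2h) = (41.0 - 27.69) / 27.69 x 100 = 48.1%
WA (24h) = (63.18 - 27.69) / 27.69 x 100 = 128.2%


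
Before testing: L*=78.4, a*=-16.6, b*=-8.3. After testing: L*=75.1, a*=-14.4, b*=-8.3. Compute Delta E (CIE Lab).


dL = 75.1 - 78.4 = -3.3
da = -14.4 - (-16.6) = 2.2
db = -8.3 - (-8.3) = 0.0
dE = sqrt((-3.3)^2 + (2.2)^2 + (0.0)^2) = 3.97


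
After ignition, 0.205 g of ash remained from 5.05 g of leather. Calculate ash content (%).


Ash% = 0.205 / 5.05 x 100
Ash% = 4.06%


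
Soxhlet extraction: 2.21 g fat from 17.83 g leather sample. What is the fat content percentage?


12.4%


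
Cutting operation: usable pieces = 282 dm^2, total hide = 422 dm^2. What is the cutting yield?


66.8%

Yield = usable / total x 100
Yield = 282 / 422 x 100 = 66.8%


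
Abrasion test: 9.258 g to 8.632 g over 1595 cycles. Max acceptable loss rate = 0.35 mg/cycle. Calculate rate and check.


Rate = 0.392 mg/cycle
Passes: No

Loss = 9.258 - 8.632 = 0.626 g
Rate = 0.626 g / 1595 cycles x 1000 = 0.392 mg/cycle
Max = 0.35 mg/cycle
Passes: No


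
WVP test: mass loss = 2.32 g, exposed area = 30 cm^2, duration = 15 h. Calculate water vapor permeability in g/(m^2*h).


WVP = mass_loss / (area x time) x 10000
WVP = 2.32 / (30 x 15) x 10000
WVP = 2.32 / 450 x 10000 = 51.56 g/(m^2*h)


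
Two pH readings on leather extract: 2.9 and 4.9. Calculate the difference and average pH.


Difference = |2.9 - 4.9| = 2.0
Average = (2.9 + 4.9) / 2 = 3.90


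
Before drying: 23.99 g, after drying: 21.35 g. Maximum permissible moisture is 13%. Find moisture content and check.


MC = (23.99 - 21.35) / 23.99 x 100 = 11.0%
Maximum: 13%
Acceptable: Yes


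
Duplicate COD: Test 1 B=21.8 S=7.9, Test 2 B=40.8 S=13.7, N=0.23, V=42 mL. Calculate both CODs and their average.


COD1 = (21.8 - 7.9) x 0.23 x 8000 / 42 = 609.0 mg/L
COD2 = (40.8 - 13.7) x 0.23 x 8000 / 42 = 1187.2 mg/L
Average = (609.0 + 1187.2) / 2 = 898.1 mg/L


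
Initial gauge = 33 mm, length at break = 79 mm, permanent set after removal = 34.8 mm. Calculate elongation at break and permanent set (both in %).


Elongation at break = (79 - 33) / 33 x 100 = 139.4%
Permanent set = (34.8 - 33) / 33 x 100 = 5.5%


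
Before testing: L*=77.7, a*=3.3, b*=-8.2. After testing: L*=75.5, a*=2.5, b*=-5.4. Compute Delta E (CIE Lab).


Delta E = 3.65


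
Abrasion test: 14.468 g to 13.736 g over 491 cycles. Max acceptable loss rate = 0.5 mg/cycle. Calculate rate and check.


Rate = 1.491 mg/cycle
Passes: No


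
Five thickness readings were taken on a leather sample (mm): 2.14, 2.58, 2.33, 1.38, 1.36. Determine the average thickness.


1.96 mm


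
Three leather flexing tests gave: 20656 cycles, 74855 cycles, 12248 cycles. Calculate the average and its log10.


Average = (20656 + 74855 + 12248) / 3 = 35920 cycles
log10(35920) = 4.56


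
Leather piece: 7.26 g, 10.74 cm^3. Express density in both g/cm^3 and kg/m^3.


Density = 7.26 / 10.74 = 0.676 g/cm^3
Convert: 0.676 x 1000 = 676 kg/m^3


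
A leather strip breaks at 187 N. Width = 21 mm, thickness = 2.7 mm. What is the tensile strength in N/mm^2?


3.30 N/mm^2

Cross-sectional area = 21 x 2.7 = 56.7 mm^2
Tensile strength = 187 / 56.7 = 3.30 N/mm^2


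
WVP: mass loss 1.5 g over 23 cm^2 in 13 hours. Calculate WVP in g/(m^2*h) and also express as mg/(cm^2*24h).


WVP = 50.17 g/(m^2*h)
Daily rate = 120.40 mg/(cm^2*24h)

WVP = 1.5 / (23 x 13) x 10000 = 50.17 g/(m^2*h)
Mass loss in mg = 1.5 x 1000 = 1500 mg
Per cm^2 per 24h in mg: 1500 x 24 / (23 x 13) = 36000 / 299 = 120.40 mg/(cm^2*24h)


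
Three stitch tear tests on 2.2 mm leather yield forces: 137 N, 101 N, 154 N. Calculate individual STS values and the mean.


STS1 = 62.3 N/mm
STS2 = 45.9 N/mm
STS3 = 70.0 N/mm
Mean = 59.4 N/mm


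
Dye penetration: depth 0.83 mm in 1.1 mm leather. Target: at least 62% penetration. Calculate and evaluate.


Penetration = 0.83 / 1.1 x 100 = 75.5%
Target: 62%
Meets target: Yes


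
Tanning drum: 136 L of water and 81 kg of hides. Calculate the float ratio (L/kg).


1.7

Float ratio = water / hide weight
Ratio = 136 / 81 = 1.7


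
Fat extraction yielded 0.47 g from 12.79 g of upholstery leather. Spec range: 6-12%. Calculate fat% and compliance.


Fat% = 0.47 / 12.79 x 100 = 3.7%
Spec range: 6-12%
Compliant: No


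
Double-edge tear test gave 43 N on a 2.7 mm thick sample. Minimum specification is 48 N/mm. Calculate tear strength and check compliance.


Tear strength = 15.9 N/mm
Compliant: No


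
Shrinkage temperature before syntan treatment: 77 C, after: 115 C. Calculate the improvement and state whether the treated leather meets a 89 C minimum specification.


Improvement = 38 C
Meets 89 C spec: Yes

Improvement = 115 - 77 = 38 C
Spec check: 115 C >= 89 C? Yes


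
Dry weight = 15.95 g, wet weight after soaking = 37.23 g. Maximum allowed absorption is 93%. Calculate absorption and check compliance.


WA = (37.23 - 15.95) / 15.95 x 100 = 133.4%
Maximum allowed: 93%
Compliant: No


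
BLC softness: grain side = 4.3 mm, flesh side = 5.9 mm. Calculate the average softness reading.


Average = (4.3 + 5.9) / 2
Average = 5.10 mm


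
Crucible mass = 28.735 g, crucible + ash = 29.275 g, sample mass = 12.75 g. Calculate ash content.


Ash mass = 0.540 g
Ash content = 4.24%

Ash mass = 29.275 - 28.735 = 0.540 g
Ash% = 0.540 / 12.75 x 100 = 4.24%


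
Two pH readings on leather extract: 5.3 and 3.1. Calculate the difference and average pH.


Difference = |5.3 - 3.1| = 2.2
Average = (5.3 + 3.1) / 2 = 4.20


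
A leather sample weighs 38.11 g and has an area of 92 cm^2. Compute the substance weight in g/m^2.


4142.4 g/m^2

Substance weight = mass / area x 10000
SW = 38.11 / 92 x 10000
SW = 4142.4 g/m^2


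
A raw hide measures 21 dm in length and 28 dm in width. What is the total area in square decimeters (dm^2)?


Area = length x width
Area = 21 x 28 = 588 dm^2


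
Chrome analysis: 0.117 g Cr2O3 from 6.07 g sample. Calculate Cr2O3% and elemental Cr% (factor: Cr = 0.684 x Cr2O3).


Cr2O3 = 1.93%
Cr = 1.32%

Cr2O3% = 0.117 / 6.07 x 100 = 1.93%
Cr% = 1.93 x 0.684 = 1.32%


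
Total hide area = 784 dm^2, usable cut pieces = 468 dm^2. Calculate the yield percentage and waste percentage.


Yield = 59.7%
Waste = 40.3%


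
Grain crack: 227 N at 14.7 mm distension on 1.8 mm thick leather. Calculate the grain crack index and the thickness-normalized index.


Crack index = 15.4 N/mm
Normalized index = 8.6 N/mm per mm


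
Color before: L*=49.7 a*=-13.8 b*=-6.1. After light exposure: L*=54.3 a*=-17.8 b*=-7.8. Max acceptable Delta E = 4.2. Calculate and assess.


dL = 4.6, da = -4.0, db = -1.7
dE = sqrt((4.6)^2 + (-4.0)^2 + (-1.7)^2) = 6.33
Max = 4.2
Passes: No


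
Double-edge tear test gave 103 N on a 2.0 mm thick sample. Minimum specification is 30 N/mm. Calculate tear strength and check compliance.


Tear strength = 51.5 N/mm
Compliant: Yes

Tear strength = 103 / 2.0 = 51.5 N/mm
Required minimum = 30 N/mm
Compliant: Yes


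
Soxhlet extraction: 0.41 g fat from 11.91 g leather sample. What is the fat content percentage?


3.4%

Fat content = 0.41 / 11.91 x 100
Fat = 3.4%


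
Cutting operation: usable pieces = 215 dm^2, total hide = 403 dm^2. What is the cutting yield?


Yield = usable / total x 100
Yield = 215 / 403 x 100 = 53.3%


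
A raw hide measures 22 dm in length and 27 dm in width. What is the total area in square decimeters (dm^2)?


594 dm^2

Area = length x width
Area = 22 x 27 = 594 dm^2


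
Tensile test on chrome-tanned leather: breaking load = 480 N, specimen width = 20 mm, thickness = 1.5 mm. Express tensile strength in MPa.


16.00 MPa


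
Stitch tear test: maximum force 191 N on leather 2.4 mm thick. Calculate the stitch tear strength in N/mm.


Stitch tear strength = force / thickness
STS = 191 / 2.4 = 79.6 N/mm


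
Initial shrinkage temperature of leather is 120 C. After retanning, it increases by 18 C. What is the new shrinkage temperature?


138 C

New Ts = 120 + 18 = 138 C


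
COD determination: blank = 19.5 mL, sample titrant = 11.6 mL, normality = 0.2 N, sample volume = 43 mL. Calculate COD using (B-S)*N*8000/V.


294.0 mg/L

COD = (19.5 - 11.6) x 0.2 x 8000 / 43
COD = 7.9 x 0.2 x 8000 / 43
COD = 294.0 mg/L


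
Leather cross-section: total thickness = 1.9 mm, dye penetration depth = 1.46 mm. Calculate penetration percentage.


76.8%


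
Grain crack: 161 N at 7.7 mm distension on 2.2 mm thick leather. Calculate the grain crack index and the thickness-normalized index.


Crack index = 161 / 7.7 = 20.9 N/mm
Normalized = 20.9 / 2.2 = 9.5 N/mm per mm


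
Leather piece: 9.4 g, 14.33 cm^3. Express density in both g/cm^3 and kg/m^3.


0.656 g/cm^3
656 kg/m^3

Density = 9.4 / 14.33 = 0.656 g/cm^3
Convert: 0.656 x 1000 = 656 kg/m^3


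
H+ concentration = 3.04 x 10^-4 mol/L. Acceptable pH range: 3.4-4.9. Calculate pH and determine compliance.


pH = -log10(3.04 x 10^-4) = 3.52
Range: 3.4 to 4.9
Compliant: Yes


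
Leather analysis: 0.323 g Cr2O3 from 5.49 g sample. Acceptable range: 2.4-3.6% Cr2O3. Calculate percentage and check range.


Cr2O3 = 5.88%
Within range: No

Cr2O3% = 0.323 / 5.49 x 100 = 5.88%
Acceptable range: 2.4 to 3.6%
Within range: No


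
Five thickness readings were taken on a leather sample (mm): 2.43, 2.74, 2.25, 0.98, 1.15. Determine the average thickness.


Sum = 2.43 + 2.74 + 2.25 + 0.98 + 1.15 = 9.55
Average = 9.55 / 5 = 1.91 mm


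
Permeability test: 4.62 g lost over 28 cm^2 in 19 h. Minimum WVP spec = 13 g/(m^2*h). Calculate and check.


WVP = 4.62 / (28 x 19) x 10000 = 86.84 g/(m^2*h)
Minimum: 13 g/(m^2*h)
Meets spec: Yes


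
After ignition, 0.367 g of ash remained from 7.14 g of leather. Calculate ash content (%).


Ash% = 0.367 / 7.14 x 100
Ash% = 5.14%


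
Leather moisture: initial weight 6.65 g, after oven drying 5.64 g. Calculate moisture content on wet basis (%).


15.2%


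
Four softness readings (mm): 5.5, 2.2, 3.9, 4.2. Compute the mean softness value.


3.95 mm


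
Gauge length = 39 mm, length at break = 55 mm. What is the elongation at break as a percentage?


41.0%

Extension = 55 - 39 = 16 mm
Elongation = 16 / 39 x 100 = 41.0%


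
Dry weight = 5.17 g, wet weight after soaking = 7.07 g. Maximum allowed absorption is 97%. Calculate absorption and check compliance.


WA = (7.07 - 5.17) / 5.17 x 100 = 36.8%
Maximum allowed: 97%
Compliant: Yes


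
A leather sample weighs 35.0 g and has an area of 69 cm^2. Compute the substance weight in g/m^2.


Substance weight = mass / area x 10000
SW = 35.0 / 69 x 10000
SW = 5072.5 g/m^2


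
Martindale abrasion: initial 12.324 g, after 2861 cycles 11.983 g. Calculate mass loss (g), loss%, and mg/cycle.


Mass loss = 0.341 g
Loss = 2.77%
Rate = 0.119 mg/cycle


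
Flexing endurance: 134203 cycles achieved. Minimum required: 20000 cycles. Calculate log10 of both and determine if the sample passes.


Achieved: log10 = 5.13
Required: log10 = 4.30
Passes: Yes

log10(134203) = 5.13
log10(20000) = 4.30
Passes: Yes


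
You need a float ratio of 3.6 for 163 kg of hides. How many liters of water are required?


586.8 L


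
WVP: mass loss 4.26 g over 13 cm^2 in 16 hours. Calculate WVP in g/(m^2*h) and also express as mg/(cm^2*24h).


WVP = 204.81 g/(m^2*h)
Daily rate = 491.54 mg/(cm^2*24h)

WVP = 4.26 / (13 x 16) x 10000 = 204.81 g/(m^2*h)
Mass loss in mg = 4.26 x 1000 = 4260 mg
Per cm^2 per 24h in mg: 4260 x 24 / (13 x 16) = 102240 / 208 = 491.54 mg/(cm^2*24h)


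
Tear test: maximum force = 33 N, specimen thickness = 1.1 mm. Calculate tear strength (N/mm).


30.0 N/mm

Tear strength = force / thickness
Tear = 33 / 1.1 = 30.0 N/mm


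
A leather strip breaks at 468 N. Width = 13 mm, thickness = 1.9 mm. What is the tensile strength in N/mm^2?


18.95 N/mm^2

Cross-sectional area = 13 x 1.9 = 24.7 mm^2
Tensile strength = 468 / 24.7 = 18.95 N/mm^2


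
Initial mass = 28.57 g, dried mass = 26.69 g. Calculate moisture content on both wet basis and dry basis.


Moisture lost = 28.57 - 26.69 = 1.88 g
Wet basis MC = 1.88 / 28.57 x 100 = 6.6%
Dry basis MC = 1.88 / 26.69 x 100 = 7.0%


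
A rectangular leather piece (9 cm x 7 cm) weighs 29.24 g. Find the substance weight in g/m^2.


4641.3 g/m^2


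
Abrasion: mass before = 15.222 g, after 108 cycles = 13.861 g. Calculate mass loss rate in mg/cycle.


12.602 mg/cycle

Mass loss = 15.222 - 13.861 = 1.361 g
Rate = 1.361 / 108 x 1000 = 12.602 mg/cycle


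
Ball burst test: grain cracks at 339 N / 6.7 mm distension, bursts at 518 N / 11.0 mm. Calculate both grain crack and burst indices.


Crack index = 339 / 6.7 = 50.6 N/mm
Burst index = 518 / 11.0 = 47.1 N/mm


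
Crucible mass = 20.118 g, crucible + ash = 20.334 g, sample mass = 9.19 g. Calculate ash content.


Ash mass = 0.216 g
Ash content = 2.35%

Ash mass = 20.334 - 20.118 = 0.216 g
Ash% = 0.216 / 9.19 x 100 = 2.35%


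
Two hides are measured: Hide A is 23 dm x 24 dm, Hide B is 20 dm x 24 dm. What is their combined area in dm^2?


Hide A area = 23 x 24 = 552 dm^2
Hide B area = 20 x 24 = 480 dm^2
Total = 552 + 480 = 1032 dm^2


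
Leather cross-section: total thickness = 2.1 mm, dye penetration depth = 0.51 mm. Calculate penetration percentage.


24.3%

Penetration% = 0.51 / 2.1 x 100
Penetration = 24.3%


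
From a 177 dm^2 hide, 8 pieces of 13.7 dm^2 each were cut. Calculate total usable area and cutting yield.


Total usable = 8 x 13.7 = 109.6 dm^2
Yield = 109.6 / 177 x 100 = 61.9%


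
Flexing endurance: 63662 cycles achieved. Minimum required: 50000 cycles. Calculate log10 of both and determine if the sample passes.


Achieved: log10 = 4.80
Required: log10 = 4.70
Passes: Yes

log10(63662) = 4.80
log10(50000) = 4.70
Passes: Yes


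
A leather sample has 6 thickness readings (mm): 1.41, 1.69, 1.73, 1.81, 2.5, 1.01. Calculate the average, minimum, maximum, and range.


Average = 1.69 mm
Min = 1.01 mm
Max = 2.5 mm
Range = 1.49 mm

Sum = 10.15
Average = 10.15 / 6 = 1.69 mm
Minimum = 1.01 mm
Maximum = 2.5 mm
Range = 2.5 - 1.01 = 1.49 mm


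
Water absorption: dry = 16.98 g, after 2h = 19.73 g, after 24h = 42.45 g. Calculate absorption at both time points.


WA (2h) = (19.73 - 16.98) / 16.98 x 100 = 16.2%
WA (24h) = (42.45 - 16.98) / 16.98 x 100 = 150.0%


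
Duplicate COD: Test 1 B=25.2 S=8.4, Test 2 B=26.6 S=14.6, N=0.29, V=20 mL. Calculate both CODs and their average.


COD1 = (25.2 - 8.4) x 0.29 x 8000 / 20 = 1948.8 mg/L
COD2 = (26.6 - 14.6) x 0.29 x 8000 / 20 = 1392.0 mg/L
Average = (1948.8 + 1392.0) / 2 = 1670.4 mg/L


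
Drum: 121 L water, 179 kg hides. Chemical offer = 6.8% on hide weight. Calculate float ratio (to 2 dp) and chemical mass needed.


Float ratio = 0.68
Chemical needed = 12.172 kg

Float ratio = 121 / 179 = 0.68
Chemical = 179 x 6.8 / 100 = 12.172 kg


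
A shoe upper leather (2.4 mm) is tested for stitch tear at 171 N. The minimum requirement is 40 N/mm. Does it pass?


STS = 71.3 N/mm
Passes: Yes


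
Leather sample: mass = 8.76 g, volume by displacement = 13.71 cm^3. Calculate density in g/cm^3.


Density = mass / volume
Density = 8.76 / 13.71 = 0.639 g/cm^3


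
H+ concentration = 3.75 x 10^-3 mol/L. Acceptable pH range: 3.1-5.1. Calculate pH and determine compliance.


pH = -log10(3.75 x 10^-3) = 2.43
Range: 3.1 to 5.1
Compliant: No


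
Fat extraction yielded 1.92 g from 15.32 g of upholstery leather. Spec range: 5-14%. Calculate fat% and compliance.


Fat% = 1.92 / 15.32 x 100 = 12.5%
Spec range: 5-14%
Compliant: Yes


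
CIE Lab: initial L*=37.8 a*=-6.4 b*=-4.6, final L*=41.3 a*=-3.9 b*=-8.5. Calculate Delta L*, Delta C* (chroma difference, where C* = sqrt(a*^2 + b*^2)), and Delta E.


Delta L* = 3.5
Delta C* = 1.47
Delta E = 5.81

Delta L* = 41.3 - 37.8 = 3.5
C1* = sqrt((-6.4)^2 + (-4.6)^2) = 7.882
C2* = sqrt((-3.9)^2 + (-8.5)^2) = 9.352
Delta C* = 9.352 - 7.882 = 1.47
Delta E = sqrt((3.5)^2 + (2.5)^2 + (-3.9)^2) = 5.81


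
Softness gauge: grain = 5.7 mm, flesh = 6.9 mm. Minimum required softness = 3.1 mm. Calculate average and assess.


Average = (5.7 + 6.9) / 2 = 6.30 mm
Minimum = 3.1 mm
Meets requirement: Yes


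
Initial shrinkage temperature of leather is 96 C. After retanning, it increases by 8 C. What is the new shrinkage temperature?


New Ts = 96 + 8 = 104 C


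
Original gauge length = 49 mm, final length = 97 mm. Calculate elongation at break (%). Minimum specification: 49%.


Extension = 97 - 49 = 48 mm
Elongation = 48 / 49 x 100 = 98.0%
Minimum required: 49%
Meets specification: Yes


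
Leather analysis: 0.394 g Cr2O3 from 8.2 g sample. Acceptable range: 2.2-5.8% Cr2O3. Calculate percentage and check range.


Cr2O3 = 4.80%
Within range: Yes

Cr2O3% = 0.394 / 8.2 x 100 = 4.80%
Acceptable range: 2.2 to 5.8%
Within range: Yes


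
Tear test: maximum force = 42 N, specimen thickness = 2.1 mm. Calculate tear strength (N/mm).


Tear strength = force / thickness
Tear = 42 / 2.1 = 20.0 N/mm


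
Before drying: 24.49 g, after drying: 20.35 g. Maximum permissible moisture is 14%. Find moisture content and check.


Moisture content = 16.9%
Acceptable: No

MC = (24.49 - 20.35) / 24.49 x 100 = 16.9%
Maximum: 14%
Acceptable: No


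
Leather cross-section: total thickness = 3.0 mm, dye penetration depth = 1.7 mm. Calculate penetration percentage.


Penetration% = 1.7 / 3.0 x 100
Penetration = 56.7%


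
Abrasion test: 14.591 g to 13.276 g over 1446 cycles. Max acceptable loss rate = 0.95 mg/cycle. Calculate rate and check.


Loss = 14.591 - 13.276 = 1.315 g
Rate = 1.315 g / 1446 cycles x 1000 = 0.909 mg/cycle
Max = 0.95 mg/cycle
Passes: Yes


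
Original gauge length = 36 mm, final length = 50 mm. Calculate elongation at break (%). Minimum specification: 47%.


Extension = 50 - 36 = 14 mm
Elongation = 14 / 36 x 100 = 38.9%
Minimum required: 47%
Meets specification: No


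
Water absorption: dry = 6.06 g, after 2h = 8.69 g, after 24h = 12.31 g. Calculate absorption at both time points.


WA (2h) = (8.69 - 6.06) / 6.06 x 100 = 43.4%
WA (24h) = (12.31 - 6.06) / 6.06 x 100 = 103.1%


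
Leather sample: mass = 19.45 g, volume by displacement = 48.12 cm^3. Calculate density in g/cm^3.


0.404 g/cm^3


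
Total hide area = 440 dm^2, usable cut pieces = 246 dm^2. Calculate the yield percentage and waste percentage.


Yield = 55.9%
Waste = 44.1%


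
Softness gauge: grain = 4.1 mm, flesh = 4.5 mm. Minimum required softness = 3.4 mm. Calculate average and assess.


Average = (4.1 + 4.5) / 2 = 4.30 mm
Minimum = 3.4 mm
Meets requirement: Yes


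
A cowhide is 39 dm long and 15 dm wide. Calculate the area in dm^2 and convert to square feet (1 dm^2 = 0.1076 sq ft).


585 dm^2
62.95 sq ft

Area = 39 x 15 = 585 dm^2
Conversion: 585 x 0.1076 = 62.95 sq ft


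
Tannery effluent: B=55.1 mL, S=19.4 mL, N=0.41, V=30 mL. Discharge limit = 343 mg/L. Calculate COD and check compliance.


COD = 3903.2 mg/L
Compliant: No

COD = (55.1 - 19.4) x 0.41 x 8000 / 30 = 3903.2 mg/L
Limit: 343 mg/L
Compliant: No


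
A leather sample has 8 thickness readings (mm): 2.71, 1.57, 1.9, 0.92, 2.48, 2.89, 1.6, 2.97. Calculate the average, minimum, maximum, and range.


Average = 2.13 mm
Min = 0.92 mm
Max = 2.97 mm
Range = 2.05 mm

Sum = 17.04
Average = 17.04 / 8 = 2.13 mm
Minimum = 0.92 mm
Maximum = 2.97 mm
Range = 2.97 - 0.92 = 2.05 mm


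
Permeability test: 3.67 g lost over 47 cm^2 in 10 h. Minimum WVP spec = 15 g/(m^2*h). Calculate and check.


WVP = 3.67 / (47 x 10) x 10000 = 78.09 g/(m^2*h)
Minimum: 15 g/(m^2*h)
Meets spec: Yes


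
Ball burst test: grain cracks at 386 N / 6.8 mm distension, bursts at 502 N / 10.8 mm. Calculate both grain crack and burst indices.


Crack index = 386 / 6.8 = 56.8 N/mm
Burst index = 502 / 10.8 = 46.5 N/mm


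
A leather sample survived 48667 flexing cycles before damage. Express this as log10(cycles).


log10(48667) = 4.69


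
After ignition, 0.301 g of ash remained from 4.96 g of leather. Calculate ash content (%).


Ash% = 0.301 / 4.96 x 100
Ash% = 6.07%


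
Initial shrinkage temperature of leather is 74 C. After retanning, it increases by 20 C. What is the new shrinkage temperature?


New Ts = 74 + 20 = 94 C


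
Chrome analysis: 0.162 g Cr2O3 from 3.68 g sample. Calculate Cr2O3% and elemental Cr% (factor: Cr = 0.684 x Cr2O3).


Cr2O3 = 4.40%
Cr = 3.01%


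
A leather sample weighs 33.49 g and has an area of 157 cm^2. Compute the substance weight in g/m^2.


2133.1 g/m^2

Substance weight = mass / area x 10000
SW = 33.49 / 157 x 10000
SW = 2133.1 g/m^2


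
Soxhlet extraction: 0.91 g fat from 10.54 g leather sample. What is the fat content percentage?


8.6%

Fat content = 0.91 / 10.54 x 100
Fat = 8.6%


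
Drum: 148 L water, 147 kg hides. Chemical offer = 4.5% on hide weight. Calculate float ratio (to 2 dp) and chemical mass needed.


Float ratio = 148 / 147 = 1.01
Chemical = 147 x 4.5 / 100 = 6.615 kg


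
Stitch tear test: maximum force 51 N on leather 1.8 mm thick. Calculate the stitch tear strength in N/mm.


Stitch tear strength = force / thickness
STS = 51 / 1.8 = 28.3 N/mm


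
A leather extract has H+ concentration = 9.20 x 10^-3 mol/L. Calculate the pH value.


pH = -log10[H+]
pH = -log10(9.20 x 10^-3) = 2.04


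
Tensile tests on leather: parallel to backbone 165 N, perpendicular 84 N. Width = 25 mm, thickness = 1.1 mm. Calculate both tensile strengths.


Parallel = 6.00 N/mm^2
Perpendicular = 3.05 N/mm^2

Area = 25 x 1.1 = 27.5 mm^2
TS (parallel) = 165 / 27.5 = 6.00 N/mm^2
TS (perpendicular) = 84 / 27.5 = 3.05 N/mm^2


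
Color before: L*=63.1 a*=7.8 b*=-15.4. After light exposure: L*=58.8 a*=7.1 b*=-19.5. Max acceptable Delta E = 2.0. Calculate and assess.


dL = -4.3, da = -0.7, db = -4.1
dE = sqrt((-4.3)^2 + (-0.7)^2 + (-4.1)^2) = 5.98
Max = 2.0
Passes: No


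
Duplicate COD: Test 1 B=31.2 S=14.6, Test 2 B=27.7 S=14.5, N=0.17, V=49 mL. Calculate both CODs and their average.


COD1 = 460.7 mg/L
COD2 = 366.4 mg/L
Average = 413.6 mg/L

COD1 = (31.2 - 14.6) x 0.17 x 8000 / 49 = 460.7 mg/L
COD2 = (27.7 - 14.5) x 0.17 x 8000 / 49 = 366.4 mg/L
Average = (460.7 + 366.4) / 2 = 413.6 mg/L


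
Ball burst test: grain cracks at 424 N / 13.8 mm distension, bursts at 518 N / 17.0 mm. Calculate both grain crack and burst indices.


Crack index = 30.7 N/mm
Burst index = 30.5 N/mm


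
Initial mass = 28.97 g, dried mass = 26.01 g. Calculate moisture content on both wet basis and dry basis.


Moisture lost = 28.97 - 26.01 = 2.96 g
Wet basis MC = 2.96 / 28.97 x 100 = 10.2%
Dry basis MC = 2.96 / 26.01 x 100 = 11.4%


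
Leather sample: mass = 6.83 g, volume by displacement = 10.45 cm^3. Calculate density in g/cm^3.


0.654 g/cm^3


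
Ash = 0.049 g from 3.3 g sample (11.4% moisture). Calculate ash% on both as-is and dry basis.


As-is ash = 1.48%
Dry-basis ash = 1.68%


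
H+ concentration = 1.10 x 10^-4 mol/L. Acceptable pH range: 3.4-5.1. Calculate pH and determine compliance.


pH = 3.96
Compliant: Yes


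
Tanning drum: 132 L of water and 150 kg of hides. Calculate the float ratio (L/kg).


Float ratio = water / hide weight
Ratio = 132 / 150 = 0.9


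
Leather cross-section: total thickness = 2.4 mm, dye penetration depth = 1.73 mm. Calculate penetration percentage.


Penetration% = 1.73 / 2.4 x 100
Penetration = 72.1%


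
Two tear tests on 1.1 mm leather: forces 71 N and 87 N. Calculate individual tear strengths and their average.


Tear 1 = 71 / 1.1 = 64.5 N/mm
Tear 2 = 87 / 1.1 = 79.1 N/mm
Average = (64.5 + 79.1) / 2 = 71.8 N/mm


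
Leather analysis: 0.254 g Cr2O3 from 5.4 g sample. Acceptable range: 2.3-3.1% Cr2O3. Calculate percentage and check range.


Cr2O3% = 0.254 / 5.4 x 100 = 4.70%
Acceptable range: 2.3 to 3.1%
Within range: No


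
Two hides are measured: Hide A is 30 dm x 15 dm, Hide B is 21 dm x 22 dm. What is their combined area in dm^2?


Hide A area = 30 x 15 = 450 dm^2
Hide B area = 21 x 22 = 462 dm^2
Total = 450 + 462 = 912 dm^2


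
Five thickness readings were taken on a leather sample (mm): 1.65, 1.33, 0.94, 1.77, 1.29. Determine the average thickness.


1.40 mm

Sum = 1.65 + 1.33 + 0.94 + 1.77 + 1.29 = 6.98
Average = 6.98 / 5 = 1.40 mm


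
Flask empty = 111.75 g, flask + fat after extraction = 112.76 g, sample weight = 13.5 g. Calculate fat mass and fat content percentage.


Fat mass = 112.76 - 111.75 = 1.01 g
Fat% = 1.01 / 13.5 x 100 = 7.5%


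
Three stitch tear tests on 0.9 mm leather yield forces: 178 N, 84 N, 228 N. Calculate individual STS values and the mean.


STS1 = 178 / 0.9 = 197.8 N/mm
STS2 = 84 / 0.9 = 93.3 N/mm
STS3 = 228 / 0.9 = 253.3 N/mm
Mean = (197.8 + 93.3 + 253.3) / 3 = 181.5 N/mm


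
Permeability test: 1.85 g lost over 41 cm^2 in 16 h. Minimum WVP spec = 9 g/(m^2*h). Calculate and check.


WVP = 28.20 g/(m^2*h)
Meets specification: Yes


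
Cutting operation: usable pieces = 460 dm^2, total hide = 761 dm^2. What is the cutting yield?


Yield = usable / total x 100
Yield = 460 / 761 x 100 = 60.4%


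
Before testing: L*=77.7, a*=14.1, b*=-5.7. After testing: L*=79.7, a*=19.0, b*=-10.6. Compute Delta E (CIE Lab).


dL = 79.7 - 77.7 = 2.0
da = 19.0 - 14.1 = 4.9
db = -10.6 - (-5.7) = -4.9
dE = sqrt((2.0)^2 + (4.9)^2 + (-4.9)^2) = 7.21


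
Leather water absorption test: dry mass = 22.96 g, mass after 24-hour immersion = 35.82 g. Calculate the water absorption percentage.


56.0%

Water absorbed = 35.82 - 22.96 = 12.86 g
WA% = 12.86 / 22.96 x 100 = 56.0%


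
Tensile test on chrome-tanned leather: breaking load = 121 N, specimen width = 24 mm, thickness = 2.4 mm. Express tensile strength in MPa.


2.10 MPa

Cross-section = 24 x 2.4 = 57.6 mm^2
TS = 121 / 57.6 = 2.10 MPa
(1 N/mm^2 = 1 MPa)


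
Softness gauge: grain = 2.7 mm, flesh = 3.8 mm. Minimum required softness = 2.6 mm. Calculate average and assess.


Average = (2.7 + 3.8) / 2 = 3.25 mm
Minimum = 2.6 mm
Meets requirement: Yes


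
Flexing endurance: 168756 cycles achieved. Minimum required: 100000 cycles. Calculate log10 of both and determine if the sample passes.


Achieved: log10 = 5.23
Required: log10 = 5.00
Passes: Yes

log10(168756) = 5.23
log10(100000) = 5.00
Passes: Yes


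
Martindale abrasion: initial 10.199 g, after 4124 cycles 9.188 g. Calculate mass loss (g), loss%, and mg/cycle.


Loss = 10.199 - 9.188 = 1.011 g
Loss% = 1.011 / 10.199 x 100 = 9.91%
Rate = 1.011 / 4124 x 1000 = 0.245 mg/cycle


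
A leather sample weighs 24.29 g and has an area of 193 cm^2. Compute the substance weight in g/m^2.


Substance weight = mass / area x 10000
SW = 24.29 / 193 x 10000
SW = 1258.5 g/m^2


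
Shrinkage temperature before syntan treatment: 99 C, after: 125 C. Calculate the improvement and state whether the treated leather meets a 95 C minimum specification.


Improvement = 26 C
Meets 95 C spec: Yes

Improvement = 125 - 99 = 26 C
Spec check: 125 C >= 95 C? Yes


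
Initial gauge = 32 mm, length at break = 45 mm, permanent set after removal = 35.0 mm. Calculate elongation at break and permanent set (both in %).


Elongation at break = (45 - 32) / 32 x 100 = 40.6%
Permanent set = (35.0 - 32) / 32 x 100 = 9.4%


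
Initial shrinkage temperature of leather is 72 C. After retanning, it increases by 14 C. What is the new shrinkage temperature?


86 C

New Ts = 72 + 14 = 86 C


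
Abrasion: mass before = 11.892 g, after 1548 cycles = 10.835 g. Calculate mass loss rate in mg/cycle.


Mass loss = 11.892 - 10.835 = 1.057 g
Rate = 1.057 / 1548 x 1000 = 0.683 mg/cycle


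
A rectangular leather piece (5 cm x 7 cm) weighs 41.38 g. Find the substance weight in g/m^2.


11822.9 g/m^2


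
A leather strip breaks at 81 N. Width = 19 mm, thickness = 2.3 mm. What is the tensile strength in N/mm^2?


1.85 N/mm^2

Cross-sectional area = 19 x 2.3 = 43.7 mm^2
Tensile strength = 81 / 43.7 = 1.85 N/mm^2


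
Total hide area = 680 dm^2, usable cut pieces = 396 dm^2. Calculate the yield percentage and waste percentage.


Yield = 396 / 680 x 100 = 58.2%
Waste = 680 - 396 = 284 dm^2
Waste% = 100 - 58.2 = 41.8%


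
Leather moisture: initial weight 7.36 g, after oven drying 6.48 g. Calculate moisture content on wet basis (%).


Moisture = 7.36 - 6.48 = 0.88 g
MC = 0.88 / 7.36 x 100 = 12.0%


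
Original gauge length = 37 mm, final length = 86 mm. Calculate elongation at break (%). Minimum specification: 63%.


Elongation = 132.4%
Meets spec: Yes

Extension = 86 - 37 = 49 mm
Elongation = 49 / 37 x 100 = 132.4%
Minimum required: 63%
Meets specification: Yes


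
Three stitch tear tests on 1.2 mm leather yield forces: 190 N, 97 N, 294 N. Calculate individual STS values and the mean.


STS1 = 158.3 N/mm
STS2 = 80.8 N/mm
STS3 = 245.0 N/mm
Mean = 161.4 N/mm

STS1 = 190 / 1.2 = 158.3 N/mm
STS2 = 97 / 1.2 = 80.8 N/mm
STS3 = 294 / 1.2 = 245.0 N/mm
Mean = (158.3 + 80.8 + 245.0) / 3 = 161.4 N/mm


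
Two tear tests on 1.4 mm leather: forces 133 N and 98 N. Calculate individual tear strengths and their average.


Tear 1 = 95.0 N/mm
Tear 2 = 70.0 N/mm
Average = 82.5 N/mm


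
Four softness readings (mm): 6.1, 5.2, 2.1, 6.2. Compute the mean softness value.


4.90 mm

Sum = 6.1 + 5.2 + 2.1 + 6.2
Mean = 19.6 / 4 = 4.90 mm


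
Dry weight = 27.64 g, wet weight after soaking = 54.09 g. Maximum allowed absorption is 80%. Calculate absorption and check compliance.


WA = (54.09 - 27.64) / 27.64 x 100 = 95.7%
Maximum allowed: 80%
Compliant: No


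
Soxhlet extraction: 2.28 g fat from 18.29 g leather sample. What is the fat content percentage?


Fat content = 2.28 / 18.29 x 100
Fat = 12.5%


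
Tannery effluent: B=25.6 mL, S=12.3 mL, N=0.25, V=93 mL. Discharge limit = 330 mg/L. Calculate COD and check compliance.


COD = 286.0 mg/L
Compliant: Yes

COD = (25.6 - 12.3) x 0.25 x 8000 / 93 = 286.0 mg/L
Limit: 330 mg/L
Compliant: Yes


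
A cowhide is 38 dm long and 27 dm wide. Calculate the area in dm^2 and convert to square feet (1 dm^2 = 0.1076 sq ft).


Area = 38 x 27 = 1026 dm^2
Conversion: 1026 x 0.1076 = 110.40 sq ft


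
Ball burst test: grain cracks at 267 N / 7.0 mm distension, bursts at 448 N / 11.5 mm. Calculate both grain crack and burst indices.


Crack index = 38.1 N/mm
Burst index = 39.0 N/mm


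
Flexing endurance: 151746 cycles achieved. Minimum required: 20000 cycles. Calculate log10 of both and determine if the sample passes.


Achieved: log10 = 5.18
Required: log10 = 4.30
Passes: Yes

log10(151746) = 5.18
log10(20000) = 4.30
Passes: Yes


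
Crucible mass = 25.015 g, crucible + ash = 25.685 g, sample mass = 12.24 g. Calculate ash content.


Ash mass = 0.670 g
Ash content = 5.47%


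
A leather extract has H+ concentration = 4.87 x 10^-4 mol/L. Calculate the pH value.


pH = -log10[H+]
pH = -log10(4.87 x 10^-4) = 3.31


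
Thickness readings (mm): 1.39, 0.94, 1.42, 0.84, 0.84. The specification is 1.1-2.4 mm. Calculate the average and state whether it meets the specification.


Average = 1.09 mm
Within specification: No


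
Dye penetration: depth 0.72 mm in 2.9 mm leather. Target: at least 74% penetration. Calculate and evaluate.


Penetration = 24.8%
Meets target: No

Penetration = 0.72 / 2.9 x 100 = 24.8%
Target: 74%
Meets target: No


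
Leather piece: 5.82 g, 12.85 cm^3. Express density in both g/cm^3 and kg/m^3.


Density = 5.82 / 12.85 = 0.453 g/cm^3
Convert: 0.453 x 1000 = 453 kg/m^3


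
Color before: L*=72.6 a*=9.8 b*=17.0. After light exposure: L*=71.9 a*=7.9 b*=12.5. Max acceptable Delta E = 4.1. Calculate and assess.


Delta E = 4.93
Passes: No
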